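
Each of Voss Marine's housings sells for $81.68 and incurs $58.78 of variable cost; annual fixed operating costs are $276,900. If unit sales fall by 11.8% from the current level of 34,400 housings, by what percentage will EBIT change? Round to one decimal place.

-18.2%

At 34,400 units, contribution = 34,400 × $22.90 = $787,760.00.
Operating income = contribution − fixed costs = $787,760.00 − $276,900 = $510,860.00.
So DOL = total CM / EBIT = $787,760.00 / $510,860.00 = 1.5420.
Operating income changes by 1.5420 × -11.8% = -18.2%.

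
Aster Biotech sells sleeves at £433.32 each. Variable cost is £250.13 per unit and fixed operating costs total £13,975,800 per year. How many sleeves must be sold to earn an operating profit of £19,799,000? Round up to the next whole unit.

Contribution margin per unit = £433.32 − £250.13 = £183.19.
Need Q such that Q × £183.19 − £13,975,800 = £19,799,000, i.e. Q = £33,774,800 / £183.19 = 184,370.33 → 184,371.

184,371 sleeves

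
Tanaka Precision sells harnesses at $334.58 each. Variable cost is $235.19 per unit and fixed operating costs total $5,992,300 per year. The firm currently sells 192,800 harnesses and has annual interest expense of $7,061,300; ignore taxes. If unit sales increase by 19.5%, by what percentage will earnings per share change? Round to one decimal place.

Contribution at this volume is 192,800 × $99.39 = $19,162,392.00.
EBIT = $19,162,392.00 − $5,992,300 = $13,170,092.00.
Interest = $7,061,300.00, so EBIT − I = $6,108,792.00.
DCL = total CM / (EBIT − I) = $19,162,392.00 / $6,108,792.00 = 3.1369.
EPS therefore changes by 3.1369 × (+19.5%) = +61.2%.

+61.2%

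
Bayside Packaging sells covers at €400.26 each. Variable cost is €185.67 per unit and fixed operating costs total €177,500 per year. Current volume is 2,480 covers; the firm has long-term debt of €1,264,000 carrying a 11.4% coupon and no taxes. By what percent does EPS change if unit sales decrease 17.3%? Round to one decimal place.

Contribution at this volume is 2,480 × €214.59 = €532,183.20.
Subtracting fixed costs: EBIT = €532,183.20 − €177,500 = €354,683.20.
Interest = €144,096.00, so EBIT − I = €210,587.20.
Degree of combined leverage = contribution ÷ (EBIT − I) = €532,183.20 ÷ €210,587.20 = 2.5271.
%ΔEPS = DCL × %ΔSales = 2.5271 × -17.3% = -43.7%.

-43.7%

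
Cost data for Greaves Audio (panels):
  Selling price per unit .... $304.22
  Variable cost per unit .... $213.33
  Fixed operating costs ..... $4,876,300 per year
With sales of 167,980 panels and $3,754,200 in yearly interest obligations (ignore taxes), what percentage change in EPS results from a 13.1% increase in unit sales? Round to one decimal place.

+30.1%

Total contribution margin = 167,980 × $90.89 = $15,267,702.20.
Subtracting fixed costs: EBIT = $15,267,702.20 − $4,876,300 = $10,391,402.20.
Interest = $3,754,200.00, so EBIT − I = $6,637,202.20.
DCL = total CM / (EBIT − I) = $15,267,702.20 / $6,637,202.20 = 2.3003.
%ΔEPS = DCL × %ΔSales = 2.3003 × +13.1% = +30.1%.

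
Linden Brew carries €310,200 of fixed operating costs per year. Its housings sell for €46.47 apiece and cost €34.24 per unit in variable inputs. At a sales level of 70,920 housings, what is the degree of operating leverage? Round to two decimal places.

At 70,920 units, contribution = 70,920 × €12.23 = €867,351.60.
Operating income = contribution − fixed costs = €867,351.60 − €310,200 = €557,151.60.
Degree of operating leverage = €867,351.60 / €557,151.60 = 1.5568.

1.56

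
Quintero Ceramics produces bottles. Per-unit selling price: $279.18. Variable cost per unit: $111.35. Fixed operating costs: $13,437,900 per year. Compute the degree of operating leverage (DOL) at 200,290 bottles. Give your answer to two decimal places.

1.67

Total contribution margin = 200,290 × $167.83 = $33,614,670.70.
EBIT = $33,614,670.70 − $13,437,900 = $20,176,770.70.
So DOL = total CM / EBIT = $33,614,670.70 / $20,176,770.70 = 1.6660.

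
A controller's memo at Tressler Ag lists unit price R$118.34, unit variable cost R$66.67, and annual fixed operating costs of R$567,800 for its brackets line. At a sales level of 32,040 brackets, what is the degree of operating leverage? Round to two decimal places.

At 32,040 units, contribution = 32,040 × R$51.67 = R$1,655,506.80.
Operating income = contribution − fixed costs = R$1,655,506.80 − R$567,800 = R$1,087,706.80.
So DOL = total CM / EBIT = R$1,655,506.80 / R$1,087,706.80 = 1.5220.

1.52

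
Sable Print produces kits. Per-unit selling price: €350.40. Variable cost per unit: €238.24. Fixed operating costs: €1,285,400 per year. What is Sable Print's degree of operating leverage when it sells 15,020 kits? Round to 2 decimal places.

4.22

At 15,020 units, contribution = 15,020 × €112.16 = €1,684,643.20.
Operating income = contribution − fixed costs = €1,684,643.20 − €1,285,400 = €399,243.20.
Degree of operating leverage = €1,684,643.20 / €399,243.20 = 4.2196.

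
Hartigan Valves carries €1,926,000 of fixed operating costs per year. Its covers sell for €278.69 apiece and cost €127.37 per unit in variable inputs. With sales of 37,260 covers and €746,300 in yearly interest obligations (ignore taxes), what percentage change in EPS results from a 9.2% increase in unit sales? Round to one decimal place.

+17.5%

Total contribution margin = 37,260 × €151.32 = €5,638,183.20.
Operating income = contribution − fixed costs = €5,638,183.20 − €1,926,000 = €3,712,183.20.
After interest of €746,300.00, pre-tax earnings = €2,965,883.20.
Degree of combined leverage = contribution ÷ (EBIT − I) = €5,638,183.20 ÷ €2,965,883.20 = 1.9010.
EPS therefore changes by 1.9010 × (+9.2%) = +17.5%.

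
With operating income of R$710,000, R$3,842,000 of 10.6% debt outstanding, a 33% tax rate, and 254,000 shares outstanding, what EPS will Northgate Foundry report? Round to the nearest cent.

R$0.80

Interest = R$407,252.00, so EBT = R$710,000 − R$407,252.00 = R$302,748.00.
Net income = R$302,748.00 × (1 − 0.33) = R$202,841.16.
Per share: R$202,841.16 / 254,000 shares = R$0.80.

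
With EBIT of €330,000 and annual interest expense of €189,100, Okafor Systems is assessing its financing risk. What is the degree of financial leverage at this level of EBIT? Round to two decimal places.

Annual interest charges come to €189,100.00.
Degree of financial leverage = EBIT / (EBIT − interest) = €330,000 / €140,900.00 = 2.3421.

2.34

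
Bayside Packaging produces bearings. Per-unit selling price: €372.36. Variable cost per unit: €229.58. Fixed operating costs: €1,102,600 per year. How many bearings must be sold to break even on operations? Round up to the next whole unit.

7,723 bearings

Unit CM = price − variable cost = €372.36 − €229.58 = €142.78.
Units to break even: €1,102,600 ÷ €142.78 = 7,722.37, rounded up to 7,723.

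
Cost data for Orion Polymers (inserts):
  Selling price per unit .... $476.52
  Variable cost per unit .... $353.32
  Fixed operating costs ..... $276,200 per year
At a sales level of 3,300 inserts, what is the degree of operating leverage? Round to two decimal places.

3.12

At 3,300 units, contribution = 3,300 × $123.20 = $406,560.00.
EBIT = $406,560.00 − $276,200 = $130,360.00.
Degree of operating leverage = $406,560.00 / $130,360.00 = 3.1187.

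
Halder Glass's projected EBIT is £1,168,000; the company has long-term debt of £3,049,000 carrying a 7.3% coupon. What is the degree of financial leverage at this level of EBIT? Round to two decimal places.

Interest = £222,577.00.
Degree of financial leverage = EBIT / (EBIT − interest) = £1,168,000 / £945,423.00 = 1.2354.

1.24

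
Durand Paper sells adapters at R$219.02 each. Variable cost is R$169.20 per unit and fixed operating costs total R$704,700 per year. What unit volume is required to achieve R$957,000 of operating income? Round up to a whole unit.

33,355 adapters

Contribution margin per unit = R$219.02 − R$169.20 = R$49.82.
Required volume = (fixed costs + target profit) ÷ CM = (R$704,700 + R$957,000) ÷ R$49.82 = 33,354.07, so 33,355 adapters.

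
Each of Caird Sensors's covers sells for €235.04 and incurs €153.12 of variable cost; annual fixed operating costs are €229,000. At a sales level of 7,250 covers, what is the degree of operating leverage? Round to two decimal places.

Contribution at this volume is 7,250 × €81.92 = €593,920.00.
Subtracting fixed costs: EBIT = €593,920.00 − €229,000 = €364,920.00.
So DOL = total CM / EBIT = €593,920.00 / €364,920.00 = 1.6275.

1.63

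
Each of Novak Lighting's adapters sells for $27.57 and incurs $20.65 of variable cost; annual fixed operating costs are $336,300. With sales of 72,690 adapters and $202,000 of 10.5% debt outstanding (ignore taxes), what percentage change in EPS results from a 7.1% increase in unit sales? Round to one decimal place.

+24.5%

Contribution at this volume is 72,690 × $6.92 = $503,014.80.
Operating income = contribution − fixed costs = $503,014.80 − $336,300 = $166,714.80.
After interest of $21,210.00, pre-tax earnings = $145,504.80.
DCL = total CM / (EBIT − I) = $503,014.80 / $145,504.80 = 3.4570.
%ΔEPS = DCL × %ΔSales = 3.4570 × +7.1% = +24.5%.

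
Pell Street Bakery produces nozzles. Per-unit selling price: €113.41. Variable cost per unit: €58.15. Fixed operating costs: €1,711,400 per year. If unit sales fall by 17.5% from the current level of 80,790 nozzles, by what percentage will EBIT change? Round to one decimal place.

-28.4%

Contribution at this volume is 80,790 × €55.26 = €4,464,455.40.
Subtracting fixed costs: EBIT = €4,464,455.40 − €1,711,400 = €2,753,055.40.
DOL = contribution ÷ EBIT = €4,464,455.40 ÷ €2,753,055.40 = 1.6216.
Operating income changes by 1.6216 × -17.5% = -28.4%.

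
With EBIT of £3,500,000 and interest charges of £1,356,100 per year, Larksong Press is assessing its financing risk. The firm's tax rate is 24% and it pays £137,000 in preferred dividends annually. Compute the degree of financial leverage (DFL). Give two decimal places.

Interest = £1,356,100.00.
Preferred dividends grossed up pre-tax: £137,000 / (1 − 0.24) = £180,263.16.
DFL = EBIT ÷ [EBIT − I − D_p/(1−t)] = £3,500,000 ÷ [£3,500,000 − £1,356,100.00 − £180,263.16] = £3,500,000 ÷ £1,963,636.84 = 1.7824.

1.78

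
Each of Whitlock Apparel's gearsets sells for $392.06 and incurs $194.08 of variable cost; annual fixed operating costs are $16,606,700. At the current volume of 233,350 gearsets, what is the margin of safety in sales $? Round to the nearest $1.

$58,600,936

Each unit contributes $392.06 − $194.08 = $197.98. Break-even units = $16,606,700 ÷ $197.98 = 83,880.70; break-even revenue = 83,880.70 × $392.06 = $32,886,265.29.
Actual sales revenue = 233,350 × $392.06 = $91,487,201.00.
Margin of safety = $91,487,201.00 − $32,886,265.29 = $58,600,936.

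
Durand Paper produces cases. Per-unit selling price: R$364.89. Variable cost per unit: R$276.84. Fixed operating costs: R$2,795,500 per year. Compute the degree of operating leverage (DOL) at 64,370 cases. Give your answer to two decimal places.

1.97

Total contribution margin = 64,370 × R$88.05 = R$5,667,778.50.
EBIT = R$5,667,778.50 − R$2,795,500 = R$2,872,278.50.
DOL = contribution ÷ EBIT = R$5,667,778.50 ÷ R$2,872,278.50 = 1.9733.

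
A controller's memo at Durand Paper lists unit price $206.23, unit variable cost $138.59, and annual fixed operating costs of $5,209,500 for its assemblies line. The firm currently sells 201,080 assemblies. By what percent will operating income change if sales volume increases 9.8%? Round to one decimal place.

+15.9%

Total contribution margin = 201,080 × $67.64 = $13,601,051.20.
Subtracting fixed costs: EBIT = $13,601,051.20 − $5,209,500 = $8,391,551.20.
DOL = contribution ÷ EBIT = $13,601,051.20 ÷ $8,391,551.20 = 1.6208.
%ΔEBIT = DOL × %ΔSales = 1.6208 × +9.8% = +15.9%.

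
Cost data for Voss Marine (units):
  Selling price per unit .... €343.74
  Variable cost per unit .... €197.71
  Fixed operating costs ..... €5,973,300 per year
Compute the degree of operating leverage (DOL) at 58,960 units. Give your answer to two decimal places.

At 58,960 units, contribution = 58,960 × €146.03 = €8,609,928.80.
EBIT = €8,609,928.80 − €5,973,300 = €2,636,628.80.
So DOL = total CM / EBIT = €8,609,928.80 / €2,636,628.80 = 3.2655.

3.27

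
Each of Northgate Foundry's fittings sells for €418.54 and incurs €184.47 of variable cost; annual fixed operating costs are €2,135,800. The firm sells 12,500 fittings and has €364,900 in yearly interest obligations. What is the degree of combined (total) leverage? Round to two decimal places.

6.88

Total contribution margin = 12,500 × €234.07 = €2,925,875.00.
EBIT = €2,925,875.00 − €2,135,800 = €790,075.00. Interest = €364,900.00, so EBIT − I = €425,175.00.
Degree of total leverage = total CM / (EBIT − interest) = €2,925,875.00 / €425,175.00 = 6.8816.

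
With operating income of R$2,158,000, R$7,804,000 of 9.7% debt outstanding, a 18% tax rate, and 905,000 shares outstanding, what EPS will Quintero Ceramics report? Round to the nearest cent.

Pre-tax income = R$2,158,000 − R$756,988.00 = R$1,401,012.00.
After tax at 18%: net income = R$1,401,012.00 × 0.82 = R$1,148,829.84.
EPS = R$1,148,829.84 ÷ 905,000 = R$1.27.

R$1.27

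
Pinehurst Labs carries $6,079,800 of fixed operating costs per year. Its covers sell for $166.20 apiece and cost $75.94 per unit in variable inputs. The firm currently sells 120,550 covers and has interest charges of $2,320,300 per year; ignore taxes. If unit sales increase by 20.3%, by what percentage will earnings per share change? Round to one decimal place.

Contribution at this volume is 120,550 × $90.26 = $10,880,843.00.
Subtracting fixed costs: EBIT = $10,880,843.00 − $6,079,800 = $4,801,043.00.
After interest of $2,320,300.00, pre-tax earnings = $2,480,743.00.
Degree of combined leverage = contribution ÷ (EBIT − I) = $10,880,843.00 ÷ $2,480,743.00 = 4.3861.
%ΔEPS = DCL × %ΔSales = 4.3861 × +20.3% = +89.0%.

+89.0%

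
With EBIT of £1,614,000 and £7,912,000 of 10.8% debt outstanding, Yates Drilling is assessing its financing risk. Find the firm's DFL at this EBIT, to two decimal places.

2.13

Interest = £854,496.00.
DFL = EBIT ÷ (EBIT − I) = £1,614,000 ÷ (£1,614,000 − £854,496.00) = £1,614,000 ÷ £759,504.00 = 2.1251.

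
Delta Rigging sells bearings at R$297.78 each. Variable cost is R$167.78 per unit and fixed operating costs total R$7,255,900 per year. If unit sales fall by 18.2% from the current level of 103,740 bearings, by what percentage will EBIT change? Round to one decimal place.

Contribution at this volume is 103,740 × R$130.00 = R$13,486,200.00.
Subtracting fixed costs: EBIT = R$13,486,200.00 − R$7,255,900 = R$6,230,300.00.
So DOL = total CM / EBIT = R$13,486,200.00 / R$6,230,300.00 = 2.1646.
%ΔEBIT = DOL × %ΔSales = 2.1646 × -18.2% = -39.4%.

-39.4%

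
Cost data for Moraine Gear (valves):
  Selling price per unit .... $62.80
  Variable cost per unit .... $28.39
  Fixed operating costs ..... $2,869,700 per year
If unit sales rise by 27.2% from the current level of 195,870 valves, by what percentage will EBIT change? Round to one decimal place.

At 195,870 units, contribution = 195,870 × $34.41 = $6,739,886.70.
EBIT = $6,739,886.70 − $2,869,700 = $3,870,186.70.
DOL = contribution ÷ EBIT = $6,739,886.70 ÷ $3,870,186.70 = 1.7415.
%ΔEBIT = DOL × %ΔSales = 1.7415 × +27.2% = +47.4%.

+47.4%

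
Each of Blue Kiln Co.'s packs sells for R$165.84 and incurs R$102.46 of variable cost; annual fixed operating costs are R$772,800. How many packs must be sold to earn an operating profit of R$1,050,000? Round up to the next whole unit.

Unit CM = price − variable cost = R$165.84 − R$102.46 = R$63.38.
Need Q such that Q × R$63.38 − R$772,800 = R$1,050,000, i.e. Q = R$1,822,800 / R$63.38 = 28,759.86 → 28,760.

28,760 packs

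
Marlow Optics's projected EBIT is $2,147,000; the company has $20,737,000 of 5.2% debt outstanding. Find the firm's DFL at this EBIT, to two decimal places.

2.01

Annual interest charges come to $1,078,324.00.
DFL = EBIT ÷ (EBIT − I) = $2,147,000 ÷ ($2,147,000 − $1,078,324.00) = $2,147,000 ÷ $1,068,676.00 = 2.0090.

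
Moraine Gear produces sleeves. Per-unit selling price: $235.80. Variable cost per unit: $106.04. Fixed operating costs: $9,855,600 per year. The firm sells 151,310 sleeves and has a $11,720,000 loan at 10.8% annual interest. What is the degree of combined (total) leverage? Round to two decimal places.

2.31

At 151,310 units, contribution = 151,310 × $129.76 = $19,633,985.60.
Subtracting fixed costs: EBIT = $19,633,985.60 − $9,855,600 = $9,778,385.60. Interest = $1,265,760.00.
DOL = $19,633,985.60 ÷ $9,778,385.60 = 2.0079; DFL = $9,778,385.60 ÷ $8,512,625.60 = 1.1487.
Combined leverage = 2.0079 × 1.1487 = 2.3065.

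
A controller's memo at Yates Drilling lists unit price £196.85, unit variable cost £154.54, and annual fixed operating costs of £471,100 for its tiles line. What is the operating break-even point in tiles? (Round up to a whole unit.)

Each unit contributes £196.85 − £154.54 = £42.31.
Break-even Q = £471,100 / £42.31 = 11,134.48 → 11,135 tiles.

11,135 tiles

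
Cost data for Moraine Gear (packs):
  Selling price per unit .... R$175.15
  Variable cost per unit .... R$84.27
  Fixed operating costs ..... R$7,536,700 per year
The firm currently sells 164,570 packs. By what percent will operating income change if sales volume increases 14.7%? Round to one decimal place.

Total contribution margin = 164,570 × R$90.88 = R$14,956,121.60.
Subtracting fixed costs: EBIT = R$14,956,121.60 − R$7,536,700 = R$7,419,421.60.
DOL = contribution ÷ EBIT = R$14,956,121.60 ÷ R$7,419,421.60 = 2.0158.
Operating income changes by 2.0158 × +14.7% = +29.6%.

+29.6%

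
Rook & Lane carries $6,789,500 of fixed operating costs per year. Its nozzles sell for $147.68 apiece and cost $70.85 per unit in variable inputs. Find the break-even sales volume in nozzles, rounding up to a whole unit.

Each unit contributes $147.68 − $70.85 = $76.83.
Break-even Q = $6,789,500 / $76.83 = 88,370.43 → 88,371 nozzles.

88,371 nozzles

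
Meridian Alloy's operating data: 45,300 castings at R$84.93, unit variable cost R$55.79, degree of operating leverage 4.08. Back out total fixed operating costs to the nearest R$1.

R$996,502

Contribution at this volume is 45,300 × R$29.14 = R$1,320,042.00.
Since DOL = CM ÷ EBIT, EBIT = R$1,320,042.00 ÷ 4.08 = R$323,539.71.
And FC = contribution − EBIT = R$1,320,042.00 − R$323,539.71 = R$996,502.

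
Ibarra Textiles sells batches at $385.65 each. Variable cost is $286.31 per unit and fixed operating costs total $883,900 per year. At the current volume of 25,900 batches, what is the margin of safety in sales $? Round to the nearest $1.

$6,556,927

Contribution margin per unit = $385.65 − $286.31 = $99.34. Break-even units = $883,900 ÷ $99.34 = 8,897.72; break-even revenue = 8,897.72 × $385.65 = $3,431,407.64.
Actual sales revenue = 25,900 × $385.65 = $9,988,335.00.
Margin of safety = $9,988,335.00 − $3,431,407.64 = $6,556,927.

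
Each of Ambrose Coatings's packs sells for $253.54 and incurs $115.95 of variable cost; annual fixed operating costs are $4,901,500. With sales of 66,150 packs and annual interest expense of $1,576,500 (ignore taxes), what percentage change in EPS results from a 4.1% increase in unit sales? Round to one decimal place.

Total contribution margin = 66,150 × $137.59 = $9,101,578.50.
EBIT = $9,101,578.50 − $4,901,500 = $4,200,078.50.
After interest of $1,576,500.00, pre-tax earnings = $2,623,578.50.
DCL = total CM / (EBIT − I) = $9,101,578.50 / $2,623,578.50 = 3.4691.
%ΔEPS = DCL × %ΔSales = 3.4691 × +4.1% = +14.2%.

+14.2%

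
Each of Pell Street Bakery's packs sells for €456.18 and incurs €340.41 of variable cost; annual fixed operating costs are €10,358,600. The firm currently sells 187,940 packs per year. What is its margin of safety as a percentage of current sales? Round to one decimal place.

Unit CM = price − variable cost = €456.18 − €340.41 = €115.77. Break-even units = €10,358,600 ÷ €115.77 = 89,475.68; break-even revenue = 89,475.68 × €456.18 = €40,817,017.78.
Actual sales revenue = 187,940 × €456.18 = €85,734,469.20.
Margin of safety = (€85,734,469.20 − €40,817,017.78) ÷ €85,734,469.20 = 52.4%.

52.4%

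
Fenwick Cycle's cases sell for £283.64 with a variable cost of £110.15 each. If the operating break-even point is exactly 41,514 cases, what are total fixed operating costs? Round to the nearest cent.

£7,202,263.86

Contribution margin per unit = £283.64 − £110.15 = £173.49.
Since BE = FC / CM, FC = 41,514 × £173.49 = £7,202,263.86.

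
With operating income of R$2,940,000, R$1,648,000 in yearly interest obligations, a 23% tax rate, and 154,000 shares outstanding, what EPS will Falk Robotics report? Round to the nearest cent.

Interest = R$1,648,000.00, so EBT = R$2,940,000 − R$1,648,000.00 = R$1,292,000.00.
After tax at 23%: net income = R$1,292,000.00 × 0.77 = R$994,840.00.
Per share: R$994,840.00 / 154,000 shares = R$6.46.

R$6.46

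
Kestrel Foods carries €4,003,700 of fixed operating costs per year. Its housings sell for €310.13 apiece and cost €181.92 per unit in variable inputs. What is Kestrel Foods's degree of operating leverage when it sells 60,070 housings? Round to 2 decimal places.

Contribution at this volume is 60,070 × €128.21 = €7,701,574.70.
EBIT = €7,701,574.70 − €4,003,700 = €3,697,874.70.
Degree of operating leverage = €7,701,574.70 / €3,697,874.70 = 2.0827.

2.08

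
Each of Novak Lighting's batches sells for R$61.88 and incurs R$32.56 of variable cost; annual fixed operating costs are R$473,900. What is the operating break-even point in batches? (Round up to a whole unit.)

16,164 batches

Contribution margin per unit = R$61.88 − R$32.56 = R$29.32.
Break-even Q = R$473,900 / R$29.32 = 16,163.03 → 16,164 batches.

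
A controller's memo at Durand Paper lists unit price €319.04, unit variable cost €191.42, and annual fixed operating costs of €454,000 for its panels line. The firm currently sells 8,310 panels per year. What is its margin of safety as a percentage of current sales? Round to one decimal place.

Unit CM = price − variable cost = €319.04 − €191.42 = €127.62. Break-even units = €454,000 ÷ €127.62 = 3,557.44; break-even revenue = 3,557.44 × €319.04 = €1,134,964.43.
Current sales = 8,310 × €319.04 = €2,651,222.40.
Margin of safety = (€2,651,222.40 − €1,134,964.43) ÷ €2,651,222.40 = 57.2%.

57.2%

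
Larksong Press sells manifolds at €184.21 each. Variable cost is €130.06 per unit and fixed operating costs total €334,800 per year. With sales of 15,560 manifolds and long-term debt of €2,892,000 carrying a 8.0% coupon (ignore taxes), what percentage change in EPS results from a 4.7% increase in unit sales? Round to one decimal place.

+14.3%

At 15,560 units, contribution = 15,560 × €54.15 = €842,574.00.
EBIT = €842,574.00 − €334,800 = €507,774.00.
Interest = €231,360.00, so EBIT − I = €276,414.00.
DCL = total CM / (EBIT − I) = €842,574.00 / €276,414.00 = 3.0482.
EPS therefore changes by 3.0482 × (+4.7%) = +14.3%.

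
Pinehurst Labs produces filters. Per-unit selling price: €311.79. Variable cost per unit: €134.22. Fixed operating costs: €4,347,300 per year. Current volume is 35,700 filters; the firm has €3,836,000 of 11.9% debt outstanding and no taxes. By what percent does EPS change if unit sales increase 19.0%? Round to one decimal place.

Total contribution margin = 35,700 × €177.57 = €6,339,249.00.
EBIT = €6,339,249.00 − €4,347,300 = €1,991,949.00.
After interest of €456,484.00, pre-tax earnings = €1,535,465.00.
Degree of combined leverage = contribution ÷ (EBIT − I) = €6,339,249.00 ÷ €1,535,465.00 = 4.1286.
%ΔEPS = DCL × %ΔSales = 4.1286 × +19.0% = +78.4%.

+78.4%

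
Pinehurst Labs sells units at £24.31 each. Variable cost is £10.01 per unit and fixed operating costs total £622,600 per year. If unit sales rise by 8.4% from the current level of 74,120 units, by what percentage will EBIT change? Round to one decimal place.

+20.4%

Contribution at this volume is 74,120 × £14.30 = £1,059,916.00.
Operating income = contribution − fixed costs = £1,059,916.00 − £622,600 = £437,316.00.
Degree of operating leverage = £1,059,916.00 / £437,316.00 = 2.4237.
So EBIT moves 2.4237 × (+8.4%) = +20.4%.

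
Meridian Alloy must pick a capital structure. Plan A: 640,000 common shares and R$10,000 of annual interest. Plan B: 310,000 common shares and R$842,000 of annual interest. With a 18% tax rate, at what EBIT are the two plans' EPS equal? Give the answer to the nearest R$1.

R$1,623,576

At indifference, (EBIT − 10,000)(1 − t)/640,000 = (EBIT − 842,000)(1 − t)/310,000.
Cancelling (1 − t) and cross-multiplying: 310,000·(EBIT − 10,000) = 640,000·(EBIT − 842,000).
Solving, EBIT = (842,000·640,000 − 10,000·310,000) / (640,000 − 310,000) = 535,780,000,000 / 330,000 = 1,623,575.76.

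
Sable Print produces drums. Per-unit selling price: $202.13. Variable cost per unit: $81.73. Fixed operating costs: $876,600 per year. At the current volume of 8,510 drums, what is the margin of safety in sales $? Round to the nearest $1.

Each unit contributes $202.13 − $81.73 = $120.40. Break-even units = $876,600 ÷ $120.40 = 7,280.73; break-even revenue = 7,280.73 × $202.13 = $1,471,654.14.
Actual sales revenue = 8,510 × $202.13 = $1,720,126.30.
Margin of safety = $1,720,126.30 − $1,471,654.14 = $248,472.

$248,472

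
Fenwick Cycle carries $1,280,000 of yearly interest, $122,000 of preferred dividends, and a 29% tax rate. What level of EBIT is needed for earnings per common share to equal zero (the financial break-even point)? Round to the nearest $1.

$1,451,831

Grossing the preferred dividend up to pre-tax terms: $122,000 / (1 − 0.29) = $171,830.99.
Financial break-even EBIT = interest + D_p ÷ (1 − t) = $1,280,000 + $171,830.99 = $1,451,830.99.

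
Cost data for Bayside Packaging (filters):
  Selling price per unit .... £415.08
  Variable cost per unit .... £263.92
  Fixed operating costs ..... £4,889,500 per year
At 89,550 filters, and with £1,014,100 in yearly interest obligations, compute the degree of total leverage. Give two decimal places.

Total contribution margin = 89,550 × £151.16 = £13,536,378.00.
Operating income = contribution − fixed costs = £13,536,378.00 − £4,889,500 = £8,646,878.00. Interest = £1,014,100.00, so EBIT − I = £7,632,778.00.
DCL = contribution ÷ (EBIT − I) = £13,536,378.00 ÷ £7,632,778.00 = 1.7735.

1.77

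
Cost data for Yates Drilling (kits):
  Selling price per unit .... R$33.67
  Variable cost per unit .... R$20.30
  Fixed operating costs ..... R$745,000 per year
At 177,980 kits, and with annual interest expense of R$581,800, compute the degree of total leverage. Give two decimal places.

2.26

Contribution at this volume is 177,980 × R$13.37 = R$2,379,592.60.
EBIT = R$2,379,592.60 − R$745,000 = R$1,634,592.60. Interest = R$581,800.00.
DOL = R$2,379,592.60 ÷ R$1,634,592.60 = 1.4558; DFL = R$1,634,592.60 ÷ R$1,052,792.60 = 1.5526.
DCL = DOL × DFL = 1.4558 × 1.5526 = 2.2603.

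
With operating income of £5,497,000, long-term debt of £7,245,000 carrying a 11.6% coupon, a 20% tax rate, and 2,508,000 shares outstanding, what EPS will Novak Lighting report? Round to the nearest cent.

Pre-tax income = £5,497,000 − £840,420.00 = £4,656,580.00.
Net income = £4,656,580.00 × (1 − 0.20) = £3,725,264.00.
EPS = £3,725,264.00 ÷ 2,508,000 = £1.49.

£1.49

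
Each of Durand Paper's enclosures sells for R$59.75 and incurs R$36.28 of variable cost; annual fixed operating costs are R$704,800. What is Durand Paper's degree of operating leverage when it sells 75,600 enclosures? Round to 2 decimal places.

1.66

Contribution at this volume is 75,600 × R$23.47 = R$1,774,332.00.
Subtracting fixed costs: EBIT = R$1,774,332.00 − R$704,800 = R$1,069,532.00.
So DOL = total CM / EBIT = R$1,774,332.00 / R$1,069,532.00 = 1.6590.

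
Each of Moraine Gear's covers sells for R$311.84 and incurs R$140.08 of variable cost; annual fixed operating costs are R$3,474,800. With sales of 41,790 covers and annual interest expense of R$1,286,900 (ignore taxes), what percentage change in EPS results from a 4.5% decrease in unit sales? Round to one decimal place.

-13.4%

Total contribution margin = 41,790 × R$171.76 = R$7,177,850.40.
Subtracting fixed costs: EBIT = R$7,177,850.40 − R$3,474,800 = R$3,703,050.40.
After interest of R$1,286,900.00, pre-tax earnings = R$2,416,150.40.
DCL = total CM / (EBIT − I) = R$7,177,850.40 / R$2,416,150.40 = 2.9708.
%ΔEPS = DCL × %ΔSales = 2.9708 × -4.5% = -13.4%.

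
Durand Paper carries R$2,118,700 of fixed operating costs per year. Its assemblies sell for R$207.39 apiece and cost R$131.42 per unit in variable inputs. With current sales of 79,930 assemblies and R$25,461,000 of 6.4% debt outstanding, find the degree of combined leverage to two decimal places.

At 79,930 units, contribution = 79,930 × R$75.97 = R$6,072,282.10.
Subtracting fixed costs: EBIT = R$6,072,282.10 − R$2,118,700 = R$3,953,582.10. Interest = R$1,629,504.00, so EBIT − I = R$2,324,078.10.
Degree of total leverage = total CM / (EBIT − interest) = R$6,072,282.10 / R$2,324,078.10 = 2.6128.

2.61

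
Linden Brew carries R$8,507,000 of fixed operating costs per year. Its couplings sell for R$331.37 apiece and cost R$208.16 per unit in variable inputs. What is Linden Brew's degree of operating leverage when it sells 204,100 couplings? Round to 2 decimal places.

1.51

At 204,100 units, contribution = 204,100 × R$123.21 = R$25,147,161.00.
Operating income = contribution − fixed costs = R$25,147,161.00 − R$8,507,000 = R$16,640,161.00.
Degree of operating leverage = R$25,147,161.00 / R$16,640,161.00 = 1.5112.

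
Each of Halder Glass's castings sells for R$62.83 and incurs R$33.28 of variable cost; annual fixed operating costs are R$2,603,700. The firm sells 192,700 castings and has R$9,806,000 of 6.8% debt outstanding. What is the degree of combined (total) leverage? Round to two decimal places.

2.35

Total contribution margin = 192,700 × R$29.55 = R$5,694,285.00.
EBIT = R$5,694,285.00 − R$2,603,700 = R$3,090,585.00. Interest = R$666,808.00, so EBIT − I = R$2,423,777.00.
DCL = contribution ÷ (EBIT − I) = R$5,694,285.00 ÷ R$2,423,777.00 = 2.3493.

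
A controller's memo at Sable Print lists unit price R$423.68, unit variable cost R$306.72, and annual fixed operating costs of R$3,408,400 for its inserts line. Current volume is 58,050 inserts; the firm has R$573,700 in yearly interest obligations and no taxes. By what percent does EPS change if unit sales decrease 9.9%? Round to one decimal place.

-23.9%

Total contribution margin = 58,050 × R$116.96 = R$6,789,528.00.
EBIT = R$6,789,528.00 − R$3,408,400 = R$3,381,128.00.
Interest = R$573,700.00, so EBIT − I = R$2,807,428.00.
Degree of combined leverage = contribution ÷ (EBIT − I) = R$6,789,528.00 ÷ R$2,807,428.00 = 2.4184.
EPS therefore changes by 2.4184 × (-9.9%) = -23.9%.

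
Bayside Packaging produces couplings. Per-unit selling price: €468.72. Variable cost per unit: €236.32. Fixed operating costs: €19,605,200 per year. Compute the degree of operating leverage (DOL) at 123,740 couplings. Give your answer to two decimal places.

3.14

Total contribution margin = 123,740 × €232.40 = €28,757,176.00.
Subtracting fixed costs: EBIT = €28,757,176.00 − €19,605,200 = €9,151,976.00.
Degree of operating leverage = €28,757,176.00 / €9,151,976.00 = 3.1422.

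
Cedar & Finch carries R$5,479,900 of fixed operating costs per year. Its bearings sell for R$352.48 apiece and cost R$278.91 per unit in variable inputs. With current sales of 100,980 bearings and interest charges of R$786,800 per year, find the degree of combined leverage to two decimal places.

6.39

Contribution at this volume is 100,980 × R$73.57 = R$7,429,098.60.
EBIT = R$7,429,098.60 − R$5,479,900 = R$1,949,198.60. Interest = R$786,800.00.
DOL = R$7,429,098.60 ÷ R$1,949,198.60 = 3.8114; DFL = R$1,949,198.60 ÷ R$1,162,398.60 = 1.6769.
DCL = DOL × DFL = 3.8114 × 1.6769 = 6.3913.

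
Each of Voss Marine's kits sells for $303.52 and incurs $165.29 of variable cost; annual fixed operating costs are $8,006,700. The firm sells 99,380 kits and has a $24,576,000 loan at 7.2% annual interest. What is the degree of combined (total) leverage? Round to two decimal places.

Total contribution margin = 99,380 × $138.23 = $13,737,297.40.
Subtracting fixed costs: EBIT = $13,737,297.40 − $8,006,700 = $5,730,597.40. Interest = $1,769,472.00.
DOL = $13,737,297.40 ÷ $5,730,597.40 = 2.3972; DFL = $5,730,597.40 ÷ $3,961,125.40 = 1.4467.
DCL = DOL × DFL = 2.3972 × 1.4467 = 3.4680.

3.47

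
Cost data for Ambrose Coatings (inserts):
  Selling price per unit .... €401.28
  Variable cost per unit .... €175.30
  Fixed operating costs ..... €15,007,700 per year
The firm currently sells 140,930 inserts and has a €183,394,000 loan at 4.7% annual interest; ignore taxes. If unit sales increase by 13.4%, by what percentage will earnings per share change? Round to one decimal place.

Total contribution margin = 140,930 × €225.98 = €31,847,361.40.
Operating income = contribution − fixed costs = €31,847,361.40 − €15,007,700 = €16,839,661.40.
Interest = €8,619,518.00, so EBIT − I = €8,220,143.40.
Degree of combined leverage = contribution ÷ (EBIT − I) = €31,847,361.40 ÷ €8,220,143.40 = 3.8743.
%ΔEPS = DCL × %ΔSales = 3.8743 × +13.4% = +51.9%.

+51.9%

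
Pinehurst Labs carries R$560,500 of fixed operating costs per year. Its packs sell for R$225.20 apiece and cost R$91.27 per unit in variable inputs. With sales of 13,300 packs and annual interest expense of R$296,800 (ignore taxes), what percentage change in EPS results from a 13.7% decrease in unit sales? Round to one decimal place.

At 13,300 units, contribution = 13,300 × R$133.93 = R$1,781,269.00.
Operating income = contribution − fixed costs = R$1,781,269.00 − R$560,500 = R$1,220,769.00.
Interest = R$296,800.00, so EBIT − I = R$923,969.00.
DCL = total CM / (EBIT − I) = R$1,781,269.00 / R$923,969.00 = 1.9278.
%ΔEPS = DCL × %ΔSales = 1.9278 × -13.7% = -26.4%.

-26.4%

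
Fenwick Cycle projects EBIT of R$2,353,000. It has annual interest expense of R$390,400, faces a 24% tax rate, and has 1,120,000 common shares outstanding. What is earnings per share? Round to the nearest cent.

R$1.33

Interest = R$390,400.00, so EBT = R$2,353,000 − R$390,400.00 = R$1,962,600.00.
Net income = R$1,962,600.00 × (1 − 0.24) = R$1,491,576.00.
Per share: R$1,491,576.00 / 1,120,000 shares = R$1.33.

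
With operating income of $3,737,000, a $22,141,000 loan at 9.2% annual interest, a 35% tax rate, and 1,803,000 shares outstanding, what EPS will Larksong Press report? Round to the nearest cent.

Pre-tax income = $3,737,000 − $2,036,972.00 = $1,700,028.00.
After tax at 35%: net income = $1,700,028.00 × 0.65 = $1,105,018.20.
EPS = $1,105,018.20 ÷ 1,803,000 = $0.61.

$0.61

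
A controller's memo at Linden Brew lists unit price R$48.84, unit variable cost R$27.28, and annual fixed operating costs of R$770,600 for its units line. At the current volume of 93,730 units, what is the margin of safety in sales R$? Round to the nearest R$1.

R$2,832,128

Contribution margin per unit = R$48.84 − R$27.28 = R$21.56. Break-even units = R$770,600 ÷ R$21.56 = 35,742.12; break-even revenue = 35,742.12 × R$48.84 = R$1,745,644.90.
Current sales = 93,730 × R$48.84 = R$4,577,773.20.
Margin of safety = R$4,577,773.20 − R$1,745,644.90 = R$2,832,128.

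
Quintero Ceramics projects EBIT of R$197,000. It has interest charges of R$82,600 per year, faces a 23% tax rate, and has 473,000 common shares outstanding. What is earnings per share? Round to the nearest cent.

Pre-tax income = R$197,000 − R$82,600.00 = R$114,400.00.
Net income = R$114,400.00 × (1 − 0.23) = R$88,088.00.
Per share: R$88,088.00 / 473,000 shares = R$0.19.

R$0.19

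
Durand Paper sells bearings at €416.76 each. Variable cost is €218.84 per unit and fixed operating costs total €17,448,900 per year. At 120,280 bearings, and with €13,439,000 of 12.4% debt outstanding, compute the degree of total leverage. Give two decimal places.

5.08

Total contribution margin = 120,280 × €197.92 = €23,805,817.60.
Subtracting fixed costs: EBIT = €23,805,817.60 − €17,448,900 = €6,356,917.60. Interest = €1,666,436.00.
DOL = €23,805,817.60 ÷ €6,356,917.60 = 3.7449; DFL = €6,356,917.60 ÷ €4,690,481.60 = 1.3553.
Combined leverage = 3.7449 × 1.3553 = 5.0755.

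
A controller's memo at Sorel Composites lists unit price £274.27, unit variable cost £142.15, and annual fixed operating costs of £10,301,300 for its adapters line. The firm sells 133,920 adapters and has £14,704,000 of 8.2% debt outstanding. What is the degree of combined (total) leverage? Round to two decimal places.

Total contribution margin = 133,920 × £132.12 = £17,693,510.40.
EBIT = £17,693,510.40 − £10,301,300 = £7,392,210.40. Interest = £1,205,728.00, so EBIT − I = £6,186,482.40.
Degree of total leverage = total CM / (EBIT − interest) = £17,693,510.40 / £6,186,482.40 = 2.8600.

2.86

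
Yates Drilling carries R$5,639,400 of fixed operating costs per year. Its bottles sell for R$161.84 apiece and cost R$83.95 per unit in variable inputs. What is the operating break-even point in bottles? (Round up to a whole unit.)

72,403 bottles

Contribution margin per unit = R$161.84 − R$83.95 = R$77.89.
Break-even Q = R$5,639,400 / R$77.89 = 72,402.11 → 72,403 bottles.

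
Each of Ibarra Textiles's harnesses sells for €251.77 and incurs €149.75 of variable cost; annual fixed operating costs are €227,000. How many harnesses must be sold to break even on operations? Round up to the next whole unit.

Unit CM = price − variable cost = €251.77 − €149.75 = €102.02.
Break-even Q = €227,000 / €102.02 = 2,225.05 → 2,226 harnesses.

2,226 harnesses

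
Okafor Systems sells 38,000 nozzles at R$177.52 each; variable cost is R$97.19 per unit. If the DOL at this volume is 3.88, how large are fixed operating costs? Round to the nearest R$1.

Contribution at this volume is 38,000 × R$80.33 = R$3,052,540.00.
Since DOL = CM ÷ EBIT, EBIT = R$3,052,540.00 ÷ 3.88 = R$786,737.11.
And FC = contribution − EBIT = R$3,052,540.00 − R$786,737.11 = R$2,265,803.

R$2,265,803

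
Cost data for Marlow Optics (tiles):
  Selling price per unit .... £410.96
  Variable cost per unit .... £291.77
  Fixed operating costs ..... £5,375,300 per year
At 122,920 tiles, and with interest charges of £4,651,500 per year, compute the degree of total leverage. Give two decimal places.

Contribution at this volume is 122,920 × £119.19 = £14,650,834.80.
Subtracting fixed costs: EBIT = £14,650,834.80 − £5,375,300 = £9,275,534.80. Interest = £4,651,500.00.
DOL = £14,650,834.80 ÷ £9,275,534.80 = 1.5795; DFL = £9,275,534.80 ÷ £4,624,034.80 = 2.0059.
DCL = DOL × DFL = 1.5795 × 2.0059 = 3.1683.

3.17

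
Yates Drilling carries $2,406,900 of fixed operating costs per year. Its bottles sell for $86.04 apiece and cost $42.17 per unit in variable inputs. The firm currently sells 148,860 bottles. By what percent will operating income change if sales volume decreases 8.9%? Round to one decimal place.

-14.1%

At 148,860 units, contribution = 148,860 × $43.87 = $6,530,488.20.
EBIT = $6,530,488.20 − $2,406,900 = $4,123,588.20.
So DOL = total CM / EBIT = $6,530,488.20 / $4,123,588.20 = 1.5837.
So EBIT moves 1.5837 × (-8.9%) = -14.1%.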